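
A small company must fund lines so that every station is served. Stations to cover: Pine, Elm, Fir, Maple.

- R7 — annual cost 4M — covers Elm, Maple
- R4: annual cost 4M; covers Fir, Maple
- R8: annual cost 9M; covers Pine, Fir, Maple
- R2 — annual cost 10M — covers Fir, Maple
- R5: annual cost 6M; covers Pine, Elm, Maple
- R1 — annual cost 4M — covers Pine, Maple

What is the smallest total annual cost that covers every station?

This is an integer covering problem.
The greedy cost-per-new-station heuristic would pick R7, R4, and R1 for 12, but a cheaper cover exists.
Choose R4 and R5: together they cover Pine, Elm, Fir, Maple — every station.
Total annual cost: 4 + 6 = 10.
No cover costs less than 10.

10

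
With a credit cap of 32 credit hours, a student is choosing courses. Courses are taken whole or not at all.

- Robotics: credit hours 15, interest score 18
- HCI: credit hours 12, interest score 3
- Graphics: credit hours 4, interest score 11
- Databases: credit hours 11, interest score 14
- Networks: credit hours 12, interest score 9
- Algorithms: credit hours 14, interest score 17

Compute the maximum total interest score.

43

Robotics + Graphics + Databases: credit hours 15 + 4 + 11 = 30 ≤ 32, interest score 18 + 11 + 14 = 43.
Graphics + Databases + Algorithms: credit hours 4 + 11 + 14 = 29 ≤ 32, interest score 11 + 14 + 17 = 42.
Best is Robotics, Graphics, and Databases with total interest score 43.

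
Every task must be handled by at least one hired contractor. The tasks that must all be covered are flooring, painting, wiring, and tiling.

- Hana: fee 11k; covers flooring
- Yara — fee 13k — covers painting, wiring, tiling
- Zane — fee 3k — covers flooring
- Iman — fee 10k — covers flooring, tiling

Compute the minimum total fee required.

16

Choose Yara and Zane: together they cover flooring, painting, wiring, tiling — every task.
Total fee: 13 + 3 = 16.
No cover costs less than 16.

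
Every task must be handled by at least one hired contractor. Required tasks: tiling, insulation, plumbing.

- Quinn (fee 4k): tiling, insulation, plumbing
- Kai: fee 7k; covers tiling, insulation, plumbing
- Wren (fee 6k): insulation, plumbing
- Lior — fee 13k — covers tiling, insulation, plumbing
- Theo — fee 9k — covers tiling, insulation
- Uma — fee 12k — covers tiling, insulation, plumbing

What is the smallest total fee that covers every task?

Quinn alone covers tiling, insulation, plumbing — every task.
Total fee: 4.
No cover costs less than 4.

4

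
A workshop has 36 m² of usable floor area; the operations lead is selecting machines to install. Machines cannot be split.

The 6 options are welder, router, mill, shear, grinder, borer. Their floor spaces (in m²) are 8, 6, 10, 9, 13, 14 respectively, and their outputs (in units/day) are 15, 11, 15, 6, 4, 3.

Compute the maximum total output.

47

welder + router + mill + shear: floor space 8 + 6 + 10 + 9 = 33 ≤ 36, output 15 + 11 + 15 + 6 = 47.
welder + router + mill: floor space 8 + 6 + 10 = 24 ≤ 36, output 15 + 11 + 15 = 41.
welder + mill + shear: floor space 8 + 10 + 9 = 27 ≤ 36, output 15 + 15 + 6 = 36.
Best is welder, router, mill, and shear with total output 47.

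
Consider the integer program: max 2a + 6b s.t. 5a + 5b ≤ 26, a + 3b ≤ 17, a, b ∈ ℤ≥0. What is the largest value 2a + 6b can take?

30

Relaxing integrality, the LP optimum is 31.20 at (a,b) = (0, 5.2), which is not an integer point.
(a,b)=(0,5): 5·0+5·5=25≤26, 1·0+3·5=15≤17, objective 30.
(a,b)=(1,4): 5·1+5·4=25≤26, 1·1+3·4=13≤17, objective 26.
No feasible integer point exceeds 30.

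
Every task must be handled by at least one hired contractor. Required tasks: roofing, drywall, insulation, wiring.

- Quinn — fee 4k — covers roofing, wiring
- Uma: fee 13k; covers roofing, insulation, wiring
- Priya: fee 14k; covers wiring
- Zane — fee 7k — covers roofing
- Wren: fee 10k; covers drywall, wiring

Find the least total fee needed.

23

Choose Uma and Wren: together they cover roofing, drywall, insulation, wiring — every task.
Total fee: 13 + 10 = 23.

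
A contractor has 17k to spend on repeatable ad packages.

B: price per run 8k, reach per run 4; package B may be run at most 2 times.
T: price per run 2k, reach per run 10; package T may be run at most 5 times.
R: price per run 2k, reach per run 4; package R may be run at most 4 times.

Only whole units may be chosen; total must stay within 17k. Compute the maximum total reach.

62

Take 5×T and 3×R: price 16 ≤ 17, reach 5·10 + 3·4 = 62.
T has the best ratio (10/2) and is taken to its limit of 5; remaining capacity is filled optimally with the others.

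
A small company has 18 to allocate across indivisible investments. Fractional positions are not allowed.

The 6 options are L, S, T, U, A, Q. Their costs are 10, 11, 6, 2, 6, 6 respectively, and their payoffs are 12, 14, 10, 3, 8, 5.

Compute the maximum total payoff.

Take L, T, and U: cost 10 + 6 + 2 = 18 ≤ 18, payoff 12 + 10 + 3 = 25.
No other feasible combination does better.

25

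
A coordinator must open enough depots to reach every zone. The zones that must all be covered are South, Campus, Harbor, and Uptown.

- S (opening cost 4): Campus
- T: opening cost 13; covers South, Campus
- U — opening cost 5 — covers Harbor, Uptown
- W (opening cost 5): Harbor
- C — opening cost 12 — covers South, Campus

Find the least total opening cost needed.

The greedy cost-per-new-zone heuristic would pick U, S, and C for 21, but a cheaper cover exists.
Choose U and C: together they cover South, Campus, Harbor, Uptown — every zone.
Total opening cost: 5 + 12 = 17.
No cover costs less than 17.

17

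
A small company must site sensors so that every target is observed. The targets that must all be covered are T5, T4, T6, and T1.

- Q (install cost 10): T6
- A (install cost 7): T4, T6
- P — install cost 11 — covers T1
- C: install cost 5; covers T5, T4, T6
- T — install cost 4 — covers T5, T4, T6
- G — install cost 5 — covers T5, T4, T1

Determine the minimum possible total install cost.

9

Choose T and G: together they cover T5, T4, T6, T1 — every target.
Total install cost: 4 + 5 = 9.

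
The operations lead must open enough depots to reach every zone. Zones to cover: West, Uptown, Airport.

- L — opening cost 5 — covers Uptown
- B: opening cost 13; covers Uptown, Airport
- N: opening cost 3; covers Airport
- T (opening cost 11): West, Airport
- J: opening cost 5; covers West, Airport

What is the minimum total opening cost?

10

Choose L and J: together they cover West, Uptown, Airport — every zone.
Total opening cost: 5 + 5 = 10.
No cover costs less than 10.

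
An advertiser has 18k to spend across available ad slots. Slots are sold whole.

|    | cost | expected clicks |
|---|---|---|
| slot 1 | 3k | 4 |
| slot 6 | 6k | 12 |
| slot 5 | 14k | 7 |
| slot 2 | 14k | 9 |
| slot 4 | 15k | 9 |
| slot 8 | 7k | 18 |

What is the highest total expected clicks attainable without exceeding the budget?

slot 1 + slot 8: cost 3 + 7 = 10 ≤ 18, expected clicks 4 + 18 = 22.
slot 1 + slot 6 + slot 8: cost 3 + 6 + 7 = 16 ≤ 18, expected clicks 4 + 12 + 18 = 34.
slot 6 + slot 8: cost 6 + 7 = 13 ≤ 18, expected clicks 12 + 18 = 30.
Best is slot 1, slot 6, and slot 8 with total expected clicks 34.

34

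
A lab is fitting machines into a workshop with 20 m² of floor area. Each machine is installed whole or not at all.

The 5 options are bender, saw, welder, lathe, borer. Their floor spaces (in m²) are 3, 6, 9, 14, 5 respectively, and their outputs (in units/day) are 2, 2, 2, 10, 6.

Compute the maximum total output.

16

This is an integer program with binary decision variables.
Allowing fractional choices, the relaxed optimum would be about 16.7, but machines are indivisible.
lathe + borer: floor space 14 + 5 = 19 ≤ 20, output 10 + 6 = 16.
bender + lathe: floor space 3 + 14 = 17 ≤ 20, output 2 + 10 = 12.
Best is lathe and borer with total output 16.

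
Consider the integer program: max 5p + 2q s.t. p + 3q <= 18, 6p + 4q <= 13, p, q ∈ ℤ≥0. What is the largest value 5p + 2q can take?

The continuous relaxation peaks at (2.17, 0) with value 10.83; rounding to a feasible lattice point costs some objective.
(p,q)=(2,0): 1·2+3·0=2≤18, 6·2+4·0=12≤13, objective 10.
(p,q)=(1,1): 1·1+3·1=4≤18, 6·1+4·1=10≤13, objective 7.
(p,q)=(1,0): 1·1+3·0=1≤18, 6·1+4·0=6≤13, objective 5.
Maximum is 10 at (p,q)=(2,0).

10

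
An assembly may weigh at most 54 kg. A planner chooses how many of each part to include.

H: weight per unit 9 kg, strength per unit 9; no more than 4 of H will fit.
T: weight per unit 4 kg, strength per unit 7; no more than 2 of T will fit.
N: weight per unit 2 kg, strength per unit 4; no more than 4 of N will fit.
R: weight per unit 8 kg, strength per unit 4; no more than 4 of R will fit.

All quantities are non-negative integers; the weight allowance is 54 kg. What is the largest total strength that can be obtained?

This is a bounded integer knapsack.
4×H, 2×T, and 3×N: weight 50 ≤ 54, strength 4·9 + 2·7 + 3·4 = 62.
4×H, 2×T, and 4×N: weight 52 ≤ 54, strength 4·9 + 2·7 + 4·4 = 66.
Best is 66.

66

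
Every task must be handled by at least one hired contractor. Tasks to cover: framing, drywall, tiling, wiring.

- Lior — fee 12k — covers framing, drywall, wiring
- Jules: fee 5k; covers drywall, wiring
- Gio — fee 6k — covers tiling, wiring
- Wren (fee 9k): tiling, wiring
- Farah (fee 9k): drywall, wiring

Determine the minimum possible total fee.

The greedy cost-per-new-task heuristic would pick Jules, Gio, and Lior for 23, but a cheaper cover exists.
Choose Lior and Gio: together they cover framing, drywall, tiling, wiring — every task.
Total fee: 12 + 6 = 18.
No cover costs less than 18.

18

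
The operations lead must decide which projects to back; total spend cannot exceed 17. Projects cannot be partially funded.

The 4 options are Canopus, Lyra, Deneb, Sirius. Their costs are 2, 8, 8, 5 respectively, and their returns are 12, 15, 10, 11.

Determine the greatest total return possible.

38

Allowing fractional choices, the relaxed optimum would be about 40.5, but projects are indivisible.
Canopus + Deneb + Sirius: cost 2 + 8 + 5 = 15 ≤ 17, return 12 + 10 + 11 = 33.
Canopus + Lyra: cost 2 + 8 = 10 ≤ 17, return 12 + 15 = 27.
Canopus + Lyra + Sirius: cost 2 + 8 + 5 = 15 ≤ 17, return 12 + 15 + 11 = 38.
Best is Canopus, Lyra, and Sirius with total return 38.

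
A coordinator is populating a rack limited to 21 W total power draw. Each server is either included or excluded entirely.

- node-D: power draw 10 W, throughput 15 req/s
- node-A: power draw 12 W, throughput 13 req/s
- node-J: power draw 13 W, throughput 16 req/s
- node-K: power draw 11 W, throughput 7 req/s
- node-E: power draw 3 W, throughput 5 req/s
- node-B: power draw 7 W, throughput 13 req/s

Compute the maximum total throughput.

Allowing fractional choices, the relaxed optimum would be about 34.2, but servers are indivisible.
node-D + node-E + node-B: power draw 10 + 3 + 7 = 20 ≤ 21, throughput 15 + 5 + 13 = 33.
node-J + node-B: power draw 13 + 7 = 20 ≤ 21, throughput 16 + 13 = 29.
Best is node-D, node-E, and node-B with total throughput 33.

33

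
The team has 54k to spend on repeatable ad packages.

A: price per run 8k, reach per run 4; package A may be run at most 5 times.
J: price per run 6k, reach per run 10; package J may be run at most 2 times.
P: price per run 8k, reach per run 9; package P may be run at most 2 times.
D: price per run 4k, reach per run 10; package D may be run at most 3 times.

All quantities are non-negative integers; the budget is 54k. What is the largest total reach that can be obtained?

D has the best ratio (10/4); taking only D gives at most 3×10 = 30 (stopped by the supply cap of 3).
Mixing does better — 1×A, 2×J, 2×P, and 3×D: price 48 ≤ 54, reach 1·4 + 2·10 + 2·9 + 3·10 = 72.

72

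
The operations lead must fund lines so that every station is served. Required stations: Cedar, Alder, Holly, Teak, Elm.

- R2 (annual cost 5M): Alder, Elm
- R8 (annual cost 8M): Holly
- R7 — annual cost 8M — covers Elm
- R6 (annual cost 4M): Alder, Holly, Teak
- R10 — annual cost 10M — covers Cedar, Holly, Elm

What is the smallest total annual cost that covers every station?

14

Choose R6 and R10: together they cover Cedar, Alder, Holly, Teak, Elm — every station.
Total annual cost: 4 + 10 = 14.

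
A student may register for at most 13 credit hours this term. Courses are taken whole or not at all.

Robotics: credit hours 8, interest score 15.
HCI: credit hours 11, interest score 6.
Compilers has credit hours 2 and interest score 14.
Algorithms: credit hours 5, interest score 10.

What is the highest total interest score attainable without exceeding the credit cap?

Compilers + Algorithms: credit hours 2 + 5 = 7 ≤ 13, interest score 14 + 10 = 24.
Robotics + Compilers: credit hours 8 + 2 = 10 ≤ 13, interest score 15 + 14 = 29.
Robotics + Algorithms: credit hours 8 + 5 = 13 ≤ 13, interest score 15 + 10 = 25.
Best is Robotics and Compilers with total interest score 29.

29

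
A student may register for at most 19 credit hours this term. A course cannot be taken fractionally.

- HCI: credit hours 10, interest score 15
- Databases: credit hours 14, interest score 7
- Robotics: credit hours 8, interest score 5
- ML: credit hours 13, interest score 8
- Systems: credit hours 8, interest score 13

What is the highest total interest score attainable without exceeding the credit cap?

28

Take HCI and Systems: credit hours 10 + 8 = 18 ≤ 19, interest score 15 + 13 = 28.
No other feasible combination does better.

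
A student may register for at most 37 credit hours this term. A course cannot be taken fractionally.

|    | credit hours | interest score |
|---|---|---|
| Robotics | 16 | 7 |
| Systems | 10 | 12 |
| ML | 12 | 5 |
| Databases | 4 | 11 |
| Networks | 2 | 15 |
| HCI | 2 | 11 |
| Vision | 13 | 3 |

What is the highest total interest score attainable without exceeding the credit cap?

56

Systems + Databases + Networks + HCI + Vision: credit hours 10 + 4 + 2 + 2 + 13 = 31 ≤ 37, interest score 12 + 11 + 15 + 11 + 3 = 52.
Robotics + Systems + Databases + Networks + HCI: credit hours 16 + 10 + 4 + 2 + 2 = 34 ≤ 37, interest score 7 + 12 + 11 + 15 + 11 = 56.
Systems + ML + Databases + Networks + HCI: credit hours 10 + 12 + 4 + 2 + 2 = 30 ≤ 37, interest score 12 + 5 + 11 + 15 + 11 = 54.
Best is Robotics, Systems, Databases, Networks, and HCI with total interest score 56.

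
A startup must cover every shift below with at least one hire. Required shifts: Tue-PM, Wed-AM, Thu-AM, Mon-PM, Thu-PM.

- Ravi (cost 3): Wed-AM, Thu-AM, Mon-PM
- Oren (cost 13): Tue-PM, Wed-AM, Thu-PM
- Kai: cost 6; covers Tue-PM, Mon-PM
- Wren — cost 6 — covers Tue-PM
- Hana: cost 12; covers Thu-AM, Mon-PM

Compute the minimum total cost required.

16

The greedy cost-per-new-shift heuristic would pick Ravi, Kai, and Oren for 22, but a cheaper cover exists.
Choose Ravi and Oren: together they cover Tue-PM, Wed-AM, Thu-AM, Mon-PM, Thu-PM — every shift.
Total cost: 3 + 13 = 16.
No cover costs less than 16.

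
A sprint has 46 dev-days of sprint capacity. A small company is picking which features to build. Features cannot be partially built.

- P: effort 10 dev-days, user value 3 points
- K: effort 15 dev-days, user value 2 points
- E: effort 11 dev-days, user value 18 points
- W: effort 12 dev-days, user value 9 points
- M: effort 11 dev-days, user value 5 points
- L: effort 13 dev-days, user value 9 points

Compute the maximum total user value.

39

This is an integer program with binary decision variables.
E + W + L: effort 11 + 12 + 13 = 36 ≤ 46, user value 18 + 9 + 9 = 36.
P + E + W + L: effort 10 + 11 + 12 + 13 = 46 ≤ 46, user value 3 + 18 + 9 + 9 = 39.
Best is P, E, W, and L with total user value 39.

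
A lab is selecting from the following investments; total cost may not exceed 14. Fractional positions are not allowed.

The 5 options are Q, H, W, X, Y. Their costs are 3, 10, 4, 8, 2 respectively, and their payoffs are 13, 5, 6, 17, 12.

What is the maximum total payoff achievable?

42

Treat it as a binary knapsack problem.
Q + X + Y: cost 3 + 8 + 2 = 13 ≤ 14, payoff 13 + 17 + 12 = 42.
W + X + Y: cost 4 + 8 + 2 = 14 ≤ 14, payoff 6 + 17 + 12 = 35.
Best is Q, X, and Y with total payoff 42.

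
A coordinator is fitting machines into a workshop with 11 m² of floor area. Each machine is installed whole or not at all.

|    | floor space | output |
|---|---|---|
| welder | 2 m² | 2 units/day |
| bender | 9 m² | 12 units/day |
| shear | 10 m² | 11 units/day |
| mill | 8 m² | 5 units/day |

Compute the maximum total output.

Treat it as a binary knapsack problem.
Allowing fractional choices, the relaxed optimum would be about 14.2, but machines are indivisible.
welder + bender: floor space 2 + 9 = 11 ≤ 11, output 2 + 12 = 14.
bender: floor space 9 ≤ 11, output 12.
Best is welder and bender with total output 14.

14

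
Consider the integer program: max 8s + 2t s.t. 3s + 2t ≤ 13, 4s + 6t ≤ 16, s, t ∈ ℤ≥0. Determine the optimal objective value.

(s,t)=(4,0): 3·4+2·0=12≤13, 4·4+6·0=16≤16, objective 32.
(s,t)=(3,0): 3·3+2·0=9≤13, 4·3+6·0=12≤16, objective 24.
The best lattice point is (4,0), giving 32.

32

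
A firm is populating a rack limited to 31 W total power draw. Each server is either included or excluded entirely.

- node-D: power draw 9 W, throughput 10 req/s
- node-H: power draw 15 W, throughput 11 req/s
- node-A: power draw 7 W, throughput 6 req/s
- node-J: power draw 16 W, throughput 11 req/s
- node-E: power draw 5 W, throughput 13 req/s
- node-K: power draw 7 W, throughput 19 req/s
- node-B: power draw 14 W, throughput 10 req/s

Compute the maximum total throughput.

Allowing fractional choices, the relaxed optimum would be about 50.2, but servers are indivisible.
node-D + node-A + node-E + node-K: power draw 9 + 7 + 5 + 7 = 28 ≤ 31, throughput 10 + 6 + 13 + 19 = 48.
node-J + node-E + node-K: power draw 16 + 5 + 7 = 28 ≤ 31, throughput 11 + 13 + 19 = 43.
node-H + node-E + node-K: power draw 15 + 5 + 7 = 27 ≤ 31, throughput 11 + 13 + 19 = 43.
Best is node-D, node-A, node-E, and node-K with total throughput 48.

48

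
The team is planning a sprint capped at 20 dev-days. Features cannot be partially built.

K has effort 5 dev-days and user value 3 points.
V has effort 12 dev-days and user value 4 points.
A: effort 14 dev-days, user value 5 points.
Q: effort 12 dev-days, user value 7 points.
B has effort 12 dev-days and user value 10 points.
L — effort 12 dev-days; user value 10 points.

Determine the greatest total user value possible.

13

Allowing fractional choices, the relaxed optimum would be about 16.7, but features are indivisible.
K + L: effort 5 + 12 = 17 ≤ 20, user value 3 + 10 = 13.
K + B: effort 5 + 12 = 17 ≤ 20, user value 3 + 10 = 13.
B: effort 12 ≤ 20, user value 10.
The maximum user value is 13; one optimal choice is K and B.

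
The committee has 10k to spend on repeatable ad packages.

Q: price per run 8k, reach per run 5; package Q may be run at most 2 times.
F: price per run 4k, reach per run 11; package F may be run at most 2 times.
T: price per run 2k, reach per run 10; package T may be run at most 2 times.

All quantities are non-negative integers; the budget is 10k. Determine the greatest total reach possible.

32

T has the best ratio (10/2); taking only T gives at most 2×10 = 20 (stopped by the supply cap of 2).
Mixing does better — 2×F and 1×T: price 10 ≤ 10, reach 2·11 + 1·10 = 32.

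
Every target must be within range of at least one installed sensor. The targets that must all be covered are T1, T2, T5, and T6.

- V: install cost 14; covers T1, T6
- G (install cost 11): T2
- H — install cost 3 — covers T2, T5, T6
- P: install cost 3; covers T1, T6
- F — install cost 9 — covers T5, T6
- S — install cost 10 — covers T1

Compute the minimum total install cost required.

6

Choose H and P: together they cover T1, T2, T5, T6 — every target.
Total install cost: 3 + 3 = 6.
No cover costs less than 6.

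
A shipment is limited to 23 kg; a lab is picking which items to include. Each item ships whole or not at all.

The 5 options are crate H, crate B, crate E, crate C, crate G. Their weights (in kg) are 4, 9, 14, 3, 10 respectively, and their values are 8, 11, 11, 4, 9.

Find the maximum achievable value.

crate B + crate C + crate G: weight 9 + 3 + 10 = 22 ≤ 23, value 11 + 4 + 9 = 24.
crate H + crate B + crate C: weight 4 + 9 + 3 = 16 ≤ 23, value 8 + 11 + 4 = 23.
crate H + crate B + crate G: weight 4 + 9 + 10 = 23 ≤ 23, value 8 + 11 + 9 = 28.
Best is crate H, crate B, and crate G with total value 28.

28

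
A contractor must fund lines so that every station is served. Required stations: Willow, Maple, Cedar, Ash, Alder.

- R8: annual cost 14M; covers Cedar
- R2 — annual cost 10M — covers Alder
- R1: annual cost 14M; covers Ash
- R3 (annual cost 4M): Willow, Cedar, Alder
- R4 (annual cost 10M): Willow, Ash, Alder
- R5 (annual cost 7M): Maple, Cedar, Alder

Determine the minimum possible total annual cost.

17

This is a weighted set-cover instance.
The greedy cost-per-new-station heuristic would pick R3, R5, and R4 for 21, but a cheaper cover exists.
Choose R4 and R5: together they cover Willow, Maple, Cedar, Ash, Alder — every station.
Total annual cost: 10 + 7 = 17.
No cover costs less than 17.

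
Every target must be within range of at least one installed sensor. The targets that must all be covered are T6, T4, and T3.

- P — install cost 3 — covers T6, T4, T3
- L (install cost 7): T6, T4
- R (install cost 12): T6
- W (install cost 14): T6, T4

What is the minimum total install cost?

3

This is a weighted set-cover instance.
P alone covers T6, T4, T3 — every target.
Total install cost: 3.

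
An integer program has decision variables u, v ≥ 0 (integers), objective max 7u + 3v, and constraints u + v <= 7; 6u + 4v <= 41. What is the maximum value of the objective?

Relaxing integrality, the LP optimum is 47.83 at (u,v) = (6.83, 0), which is not an integer point.
(u,v)=(6,1): 1·6+1·1=7≤7, 6·6+4·1=40≤41, objective 45.
(u,v)=(6,0): 1·6+1·0=6≤7, 6·6+4·0=36≤41, objective 42.
(u,v)=(5,2): 1·5+1·2=7≤7, 6·5+4·2=38≤41, objective 41.
(u,v)=(5,1): 1·5+1·1=6≤7, 6·5+4·1=34≤41, objective 38.
Maximum is 45 at (u,v)=(6,1).

45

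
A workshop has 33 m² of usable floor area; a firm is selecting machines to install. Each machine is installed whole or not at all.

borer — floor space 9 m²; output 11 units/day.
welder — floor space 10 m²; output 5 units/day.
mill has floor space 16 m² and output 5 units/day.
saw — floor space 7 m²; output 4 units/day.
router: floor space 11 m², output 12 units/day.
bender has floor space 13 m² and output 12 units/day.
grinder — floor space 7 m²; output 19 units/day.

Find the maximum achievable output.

Allowing fractional choices, the relaxed optimum would be about 47.5, but machines are indivisible.
router + bender + grinder: floor space 11 + 13 + 7 = 31 ≤ 33, output 12 + 12 + 19 = 43.
borer + bender + grinder: floor space 9 + 13 + 7 = 29 ≤ 33, output 11 + 12 + 19 = 42.
borer + router + grinder: floor space 9 + 11 + 7 = 27 ≤ 33, output 11 + 12 + 19 = 42.
Best is router, bender, and grinder with total output 43.

43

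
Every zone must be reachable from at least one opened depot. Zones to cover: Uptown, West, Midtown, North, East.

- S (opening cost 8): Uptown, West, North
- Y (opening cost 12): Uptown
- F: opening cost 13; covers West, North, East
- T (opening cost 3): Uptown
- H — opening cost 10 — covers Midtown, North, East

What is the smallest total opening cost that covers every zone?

This is a weighted set-cover instance.
Choose S and H: together they cover Uptown, West, Midtown, North, East — every zone.
Total opening cost: 8 + 10 = 18.
No cover costs less than 18.

18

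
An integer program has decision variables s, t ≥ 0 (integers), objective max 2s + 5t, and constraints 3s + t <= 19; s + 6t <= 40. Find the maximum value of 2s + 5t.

38

(s,t)=(4,6) is feasible, giving 38.
(s,t)=(3,6) is feasible, giving 36.
No feasible integer point exceeds 38.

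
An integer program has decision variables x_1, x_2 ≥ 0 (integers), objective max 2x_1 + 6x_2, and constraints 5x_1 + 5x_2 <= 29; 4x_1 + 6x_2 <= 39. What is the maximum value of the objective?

30

The continuous relaxation peaks at (0, 5.8) with value 34.80; rounding to a feasible lattice point costs some objective.
(x_1,x_2)=(0,5): 5·0+5·5=25≤29, 4·0+6·5=30≤39, objective 30.
(x_1,x_2)=(1,4): 5·1+5·4=25≤29, 4·1+6·4=28≤39, objective 26.
(x_1,x_2)=(0,4): 5·0+5·4=20≤29, 4·0+6·4=24≤39, objective 24.
No feasible integer point exceeds 30.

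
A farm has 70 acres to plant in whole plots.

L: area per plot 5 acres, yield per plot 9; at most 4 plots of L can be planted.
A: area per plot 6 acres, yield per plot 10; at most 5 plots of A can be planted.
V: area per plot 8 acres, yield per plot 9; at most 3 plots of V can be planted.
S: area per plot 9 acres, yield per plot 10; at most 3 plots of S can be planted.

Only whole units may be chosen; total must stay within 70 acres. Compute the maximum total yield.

106

Take 4×L, 5×A, and 2×S: area 68 ≤ 70, yield 4·9 + 5·10 + 2·10 = 106.
L has the best ratio (9/5) and is taken to its limit of 4; remaining capacity is filled optimally with the others.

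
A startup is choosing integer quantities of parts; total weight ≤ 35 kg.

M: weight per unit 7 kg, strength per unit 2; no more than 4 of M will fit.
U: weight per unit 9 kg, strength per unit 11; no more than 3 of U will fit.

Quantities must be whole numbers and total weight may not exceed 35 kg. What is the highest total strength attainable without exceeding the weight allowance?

35

U has the best ratio (11/9); taking only U gives at most 3×11 = 33 (stopped by the weight limit).
Mixing does better — 1×M and 3×U: weight 34 ≤ 35, strength 1·2 + 3·11 = 35.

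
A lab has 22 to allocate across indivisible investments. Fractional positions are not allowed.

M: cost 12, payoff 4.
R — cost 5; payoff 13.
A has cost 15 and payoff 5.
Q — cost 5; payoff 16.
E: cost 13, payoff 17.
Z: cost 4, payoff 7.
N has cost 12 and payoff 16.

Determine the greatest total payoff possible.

Take R, Q, and N: cost 5 + 5 + 12 = 22 ≤ 22, payoff 13 + 16 + 16 = 45.
No other feasible combination does better.

45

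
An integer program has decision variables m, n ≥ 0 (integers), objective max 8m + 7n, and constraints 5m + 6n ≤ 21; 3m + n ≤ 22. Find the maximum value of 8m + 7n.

32

(m,n)=(4,0): 5·4+6·0=20≤21, 3·4+1·0=12≤22, objective 32.
(m,n)=(3,1): 5·3+6·1=21≤21, 3·3+1·1=10≤22, objective 31.
(m,n)=(3,0): 5·3+6·0=15≤21, 3·3+1·0=9≤22, objective 24.
The best lattice point is (4,0), giving 32.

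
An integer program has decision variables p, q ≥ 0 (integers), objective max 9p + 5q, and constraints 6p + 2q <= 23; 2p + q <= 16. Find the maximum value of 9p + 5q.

The continuous relaxation peaks at (0, 11.5) with value 57.50; rounding to a feasible lattice point costs some objective.
(p,q)=(0,11): 6·0+2·11=22≤23, 2·0+1·11=11≤16, objective 55.
(p,q)=(0,10): 6·0+2·10=20≤23, 2·0+1·10=10≤16, objective 50.
No feasible integer point exceeds 55.

55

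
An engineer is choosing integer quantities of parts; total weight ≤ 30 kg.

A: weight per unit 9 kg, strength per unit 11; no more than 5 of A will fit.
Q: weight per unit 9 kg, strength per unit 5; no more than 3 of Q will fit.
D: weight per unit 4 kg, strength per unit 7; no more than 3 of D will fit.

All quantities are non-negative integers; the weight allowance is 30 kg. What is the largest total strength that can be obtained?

D has the best ratio (7/4); taking only D gives at most 3×7 = 21 (stopped by the supply cap of 3).
Mixing does better — 2×A and 3×D: weight 30 ≤ 30, strength 2·11 + 3·7 = 43.

43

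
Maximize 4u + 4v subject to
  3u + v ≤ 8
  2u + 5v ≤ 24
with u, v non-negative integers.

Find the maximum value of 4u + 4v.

20

Relaxing integrality, the LP optimum is 22.15 at (u,v) = (1.23, 4.31), which is not an integer point.
(u,v)=(1,4) is feasible, giving 20.
(u,v)=(1,3) is feasible, giving 16.
The best lattice point is (1,4), giving 20.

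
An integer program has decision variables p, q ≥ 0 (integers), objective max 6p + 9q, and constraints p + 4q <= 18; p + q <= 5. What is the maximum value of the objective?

42

Relaxing integrality, the LP optimum is 43.00 at (p,q) = (0.667, 4.33), which is not an integer point.
(p,q)=(1,4): 1·1+4·4=17≤18, 1·1+1·4=5≤5, objective 42.
(p,q)=(2,3): 1·2+4·3=14≤18, 1·2+1·3=5≤5, objective 39.
(p,q)=(0,4): 1·0+4·4=16≤18, 1·0+1·4=4≤5, objective 36.
No feasible integer point exceeds 42.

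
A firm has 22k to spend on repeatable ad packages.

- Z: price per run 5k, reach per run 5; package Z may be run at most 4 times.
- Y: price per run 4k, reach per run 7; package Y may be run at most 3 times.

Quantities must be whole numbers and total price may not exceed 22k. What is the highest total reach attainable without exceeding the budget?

This is a bounded integer knapsack.
Take 2×Z and 3×Y: price 22 ≤ 22, reach 2·5 + 3·7 = 31.
Y has the best ratio (7/4) and is taken to its limit of 3; remaining capacity is filled optimally with the others.

31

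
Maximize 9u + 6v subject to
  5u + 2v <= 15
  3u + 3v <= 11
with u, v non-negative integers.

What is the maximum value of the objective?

27

(u,v)=(3,0): 5·3+2·0=15≤15, 3·3+3·0=9≤11, objective 27.
(u,v)=(2,1): 5·2+2·1=12≤15, 3·2+3·1=9≤11, objective 24.
(u,v)=(1,2): 5·1+2·2=9≤15, 3·1+3·2=9≤11, objective 21.
Maximum is 27 at (u,v)=(3,0).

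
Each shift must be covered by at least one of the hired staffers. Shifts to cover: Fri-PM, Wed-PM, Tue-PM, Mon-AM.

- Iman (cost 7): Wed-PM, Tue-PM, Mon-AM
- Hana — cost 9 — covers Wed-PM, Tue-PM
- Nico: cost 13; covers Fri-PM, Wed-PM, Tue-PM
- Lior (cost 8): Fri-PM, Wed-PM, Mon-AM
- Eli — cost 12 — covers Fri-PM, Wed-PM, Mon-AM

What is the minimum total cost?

Choose Iman and Lior: together they cover Fri-PM, Wed-PM, Tue-PM, Mon-AM — every shift.
Total cost: 7 + 8 = 15.
No cover costs less than 15.

15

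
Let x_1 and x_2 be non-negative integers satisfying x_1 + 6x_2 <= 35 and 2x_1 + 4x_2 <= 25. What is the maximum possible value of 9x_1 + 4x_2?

108

(x_1,x_2)=(12,0) is feasible, giving 108.
(x_1,x_2)=(11,0) is feasible, giving 99.
The best lattice point is (12,0), giving 108.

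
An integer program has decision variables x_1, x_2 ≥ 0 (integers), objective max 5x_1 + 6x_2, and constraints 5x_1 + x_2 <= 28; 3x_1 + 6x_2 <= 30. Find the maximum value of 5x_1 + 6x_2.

(x_1,x_2)=(4,3) is feasible, giving 38.
(x_1,x_2)=(5,2) is feasible, giving 37.
(x_1,x_2)=(3,3) is feasible, giving 33.
(x_1,x_2)=(4,2) is feasible, giving 32.
Maximum is 38 at (x_1,x_2)=(4,3).

38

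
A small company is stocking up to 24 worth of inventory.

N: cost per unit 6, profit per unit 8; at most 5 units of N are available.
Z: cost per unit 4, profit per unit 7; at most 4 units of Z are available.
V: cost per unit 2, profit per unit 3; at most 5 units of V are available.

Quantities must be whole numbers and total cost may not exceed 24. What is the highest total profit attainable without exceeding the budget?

40

Take 4×Z and 4×V: cost 24 ≤ 24, profit 4·7 + 4·3 = 40.
Z has the best ratio (7/4) and is taken to its limit of 4; remaining capacity is filled optimally with the others.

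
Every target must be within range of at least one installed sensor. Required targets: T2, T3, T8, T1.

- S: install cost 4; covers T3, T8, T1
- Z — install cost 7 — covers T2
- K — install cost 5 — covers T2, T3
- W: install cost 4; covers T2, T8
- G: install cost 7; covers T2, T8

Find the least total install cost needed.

This is an integer covering problem.
Choose S and W: together they cover T2, T3, T8, T1 — every target.
Total install cost: 4 + 4 = 8.
No cover costs less than 8.

8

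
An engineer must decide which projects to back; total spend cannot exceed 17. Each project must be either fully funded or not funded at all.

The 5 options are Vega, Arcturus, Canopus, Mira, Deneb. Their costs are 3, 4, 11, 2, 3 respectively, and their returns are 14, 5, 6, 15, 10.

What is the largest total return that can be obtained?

44

Vega + Mira + Deneb: cost 3 + 2 + 3 = 8 ≤ 17, return 14 + 15 + 10 = 39.
Vega + Arcturus + Mira + Deneb: cost 3 + 4 + 2 + 3 = 12 ≤ 17, return 14 + 5 + 15 + 10 = 44.
Vega + Canopus + Mira: cost 3 + 11 + 2 = 16 ≤ 17, return 14 + 6 + 15 = 35.
Best is Vega, Arcturus, Mira, and Deneb with total return 44.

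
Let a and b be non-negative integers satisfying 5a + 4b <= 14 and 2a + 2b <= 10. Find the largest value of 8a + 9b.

(a,b)=(0,3): 5·0+4·3=12≤14, 2·0+2·3=6≤10, objective 27.
(a,b)=(1,2): 5·1+4·2=13≤14, 2·1+2·2=6≤10, objective 26.
(a,b)=(0,2): 5·0+4·2=8≤14, 2·0+2·2=4≤10, objective 18.
Maximum is 27 at (a,b)=(0,3).

27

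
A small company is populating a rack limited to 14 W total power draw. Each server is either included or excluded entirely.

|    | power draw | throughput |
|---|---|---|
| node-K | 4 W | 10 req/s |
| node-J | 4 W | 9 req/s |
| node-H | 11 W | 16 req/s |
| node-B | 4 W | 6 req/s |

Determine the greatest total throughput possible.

25

This is an integer program with binary decision variables.
node-K + node-J + node-B: power draw 4 + 4 + 4 = 12 ≤ 14, throughput 10 + 9 + 6 = 25.
node-K + node-J: power draw 4 + 4 = 8 ≤ 14, throughput 10 + 9 = 19.
Best is node-K, node-J, and node-B with total throughput 25.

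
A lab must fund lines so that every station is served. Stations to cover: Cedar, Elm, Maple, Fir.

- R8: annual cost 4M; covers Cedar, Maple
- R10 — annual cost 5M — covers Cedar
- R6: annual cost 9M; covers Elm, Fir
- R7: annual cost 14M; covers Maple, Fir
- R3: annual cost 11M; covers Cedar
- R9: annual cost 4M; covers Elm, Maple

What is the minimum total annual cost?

This is an integer covering problem.
The greedy cost-per-new-station heuristic would pick R8, R9, and R6 for 17, but a cheaper cover exists.
Choose R8 and R6: together they cover Cedar, Elm, Maple, Fir — every station.
Total annual cost: 4 + 9 = 13.
No cover costs less than 13.

13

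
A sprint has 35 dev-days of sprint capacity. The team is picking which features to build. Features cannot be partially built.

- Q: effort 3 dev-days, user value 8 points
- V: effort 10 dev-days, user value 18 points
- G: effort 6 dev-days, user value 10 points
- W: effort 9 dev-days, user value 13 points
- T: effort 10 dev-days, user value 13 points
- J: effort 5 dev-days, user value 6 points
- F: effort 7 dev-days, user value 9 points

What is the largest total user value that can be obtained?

Take Q, V, G, W, and F: effort 3 + 10 + 6 + 9 + 7 = 35 ≤ 35, user value 8 + 18 + 10 + 13 + 9 = 58.
No other feasible combination does better.

58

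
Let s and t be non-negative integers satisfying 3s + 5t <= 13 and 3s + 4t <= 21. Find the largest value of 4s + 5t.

(s,t)=(4,0) is feasible, giving 16.
(s,t)=(3,0) is feasible, giving 12.
Maximum is 16 at (s,t)=(4,0).

16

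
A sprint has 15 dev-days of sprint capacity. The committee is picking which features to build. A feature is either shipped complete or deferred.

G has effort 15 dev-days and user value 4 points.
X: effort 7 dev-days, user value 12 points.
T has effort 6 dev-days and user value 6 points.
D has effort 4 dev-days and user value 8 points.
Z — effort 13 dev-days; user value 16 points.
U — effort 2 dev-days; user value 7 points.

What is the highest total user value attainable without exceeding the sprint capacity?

27

Allowing fractional choices, the relaxed optimum would be about 29.5, but features are indivisible.
X + D + U: effort 7 + 4 + 2 = 13 ≤ 15, user value 12 + 8 + 7 = 27.
X + T + U: effort 7 + 6 + 2 = 15 ≤ 15, user value 12 + 6 + 7 = 25.
Z + U: effort 13 + 2 = 15 ≤ 15, user value 16 + 7 = 23.
Best is X, D, and U with total user value 27.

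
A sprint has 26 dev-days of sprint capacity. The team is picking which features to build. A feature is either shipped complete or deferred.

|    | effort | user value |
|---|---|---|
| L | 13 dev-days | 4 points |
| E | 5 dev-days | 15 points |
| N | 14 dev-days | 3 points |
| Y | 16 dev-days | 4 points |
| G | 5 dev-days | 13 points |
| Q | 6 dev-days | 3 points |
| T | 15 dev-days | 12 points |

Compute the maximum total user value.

40

Take E, G, and T: effort 5 + 5 + 15 = 25 ≤ 26, user value 15 + 13 + 12 = 40.
No other feasible combination does better.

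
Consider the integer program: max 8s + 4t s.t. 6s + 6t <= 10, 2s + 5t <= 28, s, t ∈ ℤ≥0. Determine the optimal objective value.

Relaxing integrality, the LP optimum is 13.33 at (s,t) = (1.67, 0), which is not an integer point.
(s,t)=(1,0): 6·1+6·0=6≤10, 2·1+5·0=2≤28, objective 8.
(s,t)=(0,1): 6·0+6·1=6≤10, 2·0+5·1=5≤28, objective 4.
(s,t)=(0,0): 6·0+6·0=0≤10, 2·0+5·0=0≤28, objective 0.
No feasible integer point exceeds 8.

8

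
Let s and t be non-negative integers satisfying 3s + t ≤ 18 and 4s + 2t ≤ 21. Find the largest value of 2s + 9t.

Relaxing integrality, the LP optimum is 94.50 at (s,t) = (0, 10.5), which is not an integer point.
(s,t)=(0,10) is feasible, giving 90.
(s,t)=(0,9) is feasible, giving 81.
No feasible integer point exceeds 90.

90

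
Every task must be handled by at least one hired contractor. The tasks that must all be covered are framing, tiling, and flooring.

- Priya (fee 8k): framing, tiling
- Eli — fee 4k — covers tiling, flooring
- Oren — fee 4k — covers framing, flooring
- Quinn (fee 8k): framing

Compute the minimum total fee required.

Choose Eli and Oren: together they cover framing, tiling, flooring — every task.
Total fee: 4 + 4 = 8.
No cover costs less than 8.

8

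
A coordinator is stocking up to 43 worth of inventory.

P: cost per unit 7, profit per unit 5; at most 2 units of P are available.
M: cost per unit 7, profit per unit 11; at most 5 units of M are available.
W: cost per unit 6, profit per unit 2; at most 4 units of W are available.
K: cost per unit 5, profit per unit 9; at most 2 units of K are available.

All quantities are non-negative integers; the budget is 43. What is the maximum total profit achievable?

Take 5×M and 1×K: cost 40 ≤ 43, profit 5·11 + 1·9 = 64.
No other integer combination yields more.

64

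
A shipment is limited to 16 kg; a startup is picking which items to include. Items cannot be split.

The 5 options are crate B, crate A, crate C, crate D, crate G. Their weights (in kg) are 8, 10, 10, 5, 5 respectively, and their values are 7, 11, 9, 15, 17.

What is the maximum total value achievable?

32

This is a 0-1 knapsack instance.
Allowing fractional choices, the relaxed optimum would be about 38.6, but items are indivisible.
crate A + crate G: weight 10 + 5 = 15 ≤ 16, value 11 + 17 = 28.
crate A + crate D: weight 10 + 5 = 15 ≤ 16, value 11 + 15 = 26.
crate D + crate G: weight 5 + 5 = 10 ≤ 16, value 15 + 17 = 32.
Best is crate D and crate G with total value 32.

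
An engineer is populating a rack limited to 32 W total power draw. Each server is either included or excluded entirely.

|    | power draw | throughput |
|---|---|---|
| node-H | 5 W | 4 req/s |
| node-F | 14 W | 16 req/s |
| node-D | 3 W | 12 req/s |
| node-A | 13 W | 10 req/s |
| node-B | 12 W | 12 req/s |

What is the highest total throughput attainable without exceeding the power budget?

40

Take node-F, node-D, and node-B: power draw 14 + 3 + 12 = 29 ≤ 32, throughput 16 + 12 + 12 = 40.
No other feasible combination does better.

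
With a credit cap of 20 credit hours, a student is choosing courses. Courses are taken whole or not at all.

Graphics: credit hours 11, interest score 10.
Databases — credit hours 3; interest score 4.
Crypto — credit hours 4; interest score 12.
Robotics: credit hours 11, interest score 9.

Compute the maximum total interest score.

26

Allowing fractional choices, the relaxed optimum would be about 27.6, but courses are indivisible.
Databases + Crypto + Robotics: credit hours 3 + 4 + 11 = 18 ≤ 20, interest score 4 + 12 + 9 = 25.
Graphics + Crypto: credit hours 11 + 4 = 15 ≤ 20, interest score 10 + 12 = 22.
Graphics + Databases + Crypto: credit hours 11 + 3 + 4 = 18 ≤ 20, interest score 10 + 4 + 12 = 26.
Best is Graphics, Databases, and Crypto with total interest score 26.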